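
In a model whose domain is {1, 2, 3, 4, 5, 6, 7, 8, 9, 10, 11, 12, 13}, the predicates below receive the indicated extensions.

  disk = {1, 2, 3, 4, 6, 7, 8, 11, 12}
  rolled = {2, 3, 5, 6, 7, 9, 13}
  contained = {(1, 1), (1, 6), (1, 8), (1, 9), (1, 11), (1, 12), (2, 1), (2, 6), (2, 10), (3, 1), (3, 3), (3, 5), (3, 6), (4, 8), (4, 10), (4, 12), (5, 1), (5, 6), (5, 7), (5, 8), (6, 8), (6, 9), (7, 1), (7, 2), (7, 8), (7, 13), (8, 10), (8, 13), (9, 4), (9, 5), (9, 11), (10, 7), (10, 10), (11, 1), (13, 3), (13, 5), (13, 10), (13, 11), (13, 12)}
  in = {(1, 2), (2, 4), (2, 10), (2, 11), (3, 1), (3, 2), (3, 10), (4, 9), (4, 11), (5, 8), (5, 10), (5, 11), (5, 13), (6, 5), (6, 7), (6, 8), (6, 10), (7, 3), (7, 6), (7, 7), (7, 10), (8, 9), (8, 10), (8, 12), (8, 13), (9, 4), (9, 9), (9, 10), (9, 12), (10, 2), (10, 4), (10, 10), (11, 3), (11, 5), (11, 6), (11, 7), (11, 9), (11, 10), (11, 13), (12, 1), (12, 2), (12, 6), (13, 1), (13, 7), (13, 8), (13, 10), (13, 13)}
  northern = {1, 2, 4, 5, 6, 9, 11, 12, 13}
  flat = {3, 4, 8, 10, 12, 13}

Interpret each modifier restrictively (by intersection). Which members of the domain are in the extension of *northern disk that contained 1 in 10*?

⟦that contained 1⟧ = {x : ⟨x, 1⟩ ∈ ⟦contained⟧} = {1, 2, 3, 5, 7, 11}
⟦in 10⟧ = {x : ⟨x, 10⟩ ∈ ⟦in⟧} = {2, 3, 5, 6, 7, 8, 9, 10, 11, 13}
⟦disk⟧ = {1, 2, 3, 4, 6, 7, 8, 11, 12}
… ∩ ⟦that contained 1⟧ = {1, 2, 3, 4, 6, 7, 8, 11, 12} ∩ {1, 2, 3, 5, 7, 11} = {1, 2, 3, 7, 11}
… ∩ ⟦in 10⟧ = {1, 2, 3, 7, 11} ∩ {2, 3, 5, 6, 7, 8, 9, 10, 11, 13} = {2, 3, 7, 11}
… ∩ ⟦northern⟧ = {2, 3, 7, 11} ∩ {1, 2, 4, 5, 6, 9, 11, 12, 13} = {2, 11}
So ⟦northern disk that contained 1 in 10⟧ = {2, 11}.

{2, 11}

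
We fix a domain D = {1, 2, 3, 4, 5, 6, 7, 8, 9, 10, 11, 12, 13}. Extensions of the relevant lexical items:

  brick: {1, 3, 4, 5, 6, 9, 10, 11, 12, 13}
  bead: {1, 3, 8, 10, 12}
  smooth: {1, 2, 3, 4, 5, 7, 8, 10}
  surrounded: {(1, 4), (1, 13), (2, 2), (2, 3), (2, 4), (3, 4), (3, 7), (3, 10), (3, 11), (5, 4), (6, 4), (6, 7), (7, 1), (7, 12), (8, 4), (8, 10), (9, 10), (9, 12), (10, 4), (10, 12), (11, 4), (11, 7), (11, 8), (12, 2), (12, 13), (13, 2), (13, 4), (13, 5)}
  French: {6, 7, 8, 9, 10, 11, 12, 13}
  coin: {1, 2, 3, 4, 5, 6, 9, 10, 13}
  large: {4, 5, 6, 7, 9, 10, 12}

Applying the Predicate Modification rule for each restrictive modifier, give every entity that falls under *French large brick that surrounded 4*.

⟦that surrounded 4⟧ = {x : ⟨x, 4⟩ ∈ ⟦surrounded⟧} = {1, 2, 3, 5, 6, 8, 10, 11, 13}
⟦brick⟧ = {1, 3, 4, 5, 6, 9, 10, 11, 12, 13}
… ∩ ⟦that surrounded 4⟧ = {1, 3, 4, 5, 6, 9, 10, 11, 12, 13} ∩ {1, 2, 3, 5, 6, 8, 10, 11, 13} = {1, 3, 5, 6, 10, 11, 13}
… ∩ ⟦French⟧ = {1, 3, 5, 6, 10, 11, 13} ∩ {6, 7, 8, 9, 10, 11, 12, 13} = {6, 10, 11, 13}
… ∩ ⟦large⟧ = {6, 10, 11, 13} ∩ {4, 5, 6, 7, 9, 10, 12} = {6, 10}
So ⟦French large brick that surrounded 4⟧ = {6, 10}.

{6, 10}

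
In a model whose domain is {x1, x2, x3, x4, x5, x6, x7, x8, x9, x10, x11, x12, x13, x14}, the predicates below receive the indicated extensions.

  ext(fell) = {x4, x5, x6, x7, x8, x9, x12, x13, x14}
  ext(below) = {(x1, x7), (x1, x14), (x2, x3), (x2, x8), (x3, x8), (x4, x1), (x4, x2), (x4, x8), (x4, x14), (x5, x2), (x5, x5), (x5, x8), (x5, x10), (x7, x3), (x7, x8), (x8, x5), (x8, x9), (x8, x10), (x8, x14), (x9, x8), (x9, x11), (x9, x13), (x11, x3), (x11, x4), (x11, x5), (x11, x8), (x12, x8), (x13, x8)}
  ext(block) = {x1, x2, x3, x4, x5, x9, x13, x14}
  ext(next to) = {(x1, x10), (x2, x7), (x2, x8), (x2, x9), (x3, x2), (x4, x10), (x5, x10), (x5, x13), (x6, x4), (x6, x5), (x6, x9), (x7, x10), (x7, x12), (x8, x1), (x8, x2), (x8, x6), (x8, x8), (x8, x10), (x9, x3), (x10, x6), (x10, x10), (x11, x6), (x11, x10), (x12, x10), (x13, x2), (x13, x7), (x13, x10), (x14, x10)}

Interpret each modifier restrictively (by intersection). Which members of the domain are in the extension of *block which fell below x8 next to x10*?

⟦which fell⟧ = ⟦fell⟧ = {x4, x5, x6, x7, x8, x9, x12, x13, x14}
⟦below x8⟧ = {x : ⟨x, x8⟩ ∈ ⟦below⟧} = {x2, x3, x4, x5, x7, x9, x11, x12, x13}
⟦next to x10⟧ = {x : ⟨x, x10⟩ ∈ ⟦next to⟧} = {x1, x4, x5, x7, x8, x10, x11, x12, x13, x14}
⟦block⟧ = {x1, x2, x3, x4, x5, x9, x13, x14}
… ∩ ⟦which fell⟧ = {x1, x2, x3, x4, x5, x9, x13, x14} ∩ {x4, x5, x6, x7, x8, x9, x12, x13, x14} = {x4, x5, x9, x13, x14}
… ∩ ⟦below x8⟧ = {x4, x5, x9, x13, x14} ∩ {x2, x3, x4, x5, x7, x9, x11, x12, x13} = {x4, x5, x9, x13}
… ∩ ⟦next to x10⟧ = {x4, x5, x9, x13} ∩ {x1, x4, x5, x7, x8, x10, x11, x12, x13, x14} = {x4, x5, x13}
So ⟦block which fell below x8 next to x10⟧ = {x4, x5, x13}.

{x4, x5, x13}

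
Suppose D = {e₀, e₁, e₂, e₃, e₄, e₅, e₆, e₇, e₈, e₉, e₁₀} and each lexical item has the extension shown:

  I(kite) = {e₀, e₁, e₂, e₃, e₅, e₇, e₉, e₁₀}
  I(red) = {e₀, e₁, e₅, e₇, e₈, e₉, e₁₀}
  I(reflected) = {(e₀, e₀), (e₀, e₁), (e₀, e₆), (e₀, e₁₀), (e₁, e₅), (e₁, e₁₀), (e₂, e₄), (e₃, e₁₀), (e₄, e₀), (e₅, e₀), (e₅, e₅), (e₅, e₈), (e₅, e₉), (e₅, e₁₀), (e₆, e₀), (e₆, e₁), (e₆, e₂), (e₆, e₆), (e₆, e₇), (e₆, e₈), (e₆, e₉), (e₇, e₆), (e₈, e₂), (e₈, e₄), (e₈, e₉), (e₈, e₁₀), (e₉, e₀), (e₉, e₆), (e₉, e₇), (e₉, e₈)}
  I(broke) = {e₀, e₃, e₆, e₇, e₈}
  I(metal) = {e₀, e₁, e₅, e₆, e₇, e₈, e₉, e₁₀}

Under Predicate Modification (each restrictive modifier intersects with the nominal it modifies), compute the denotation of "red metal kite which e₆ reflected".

⟦which e₆ reflected⟧ = {x : ⟨e₆, x⟩ ∈ ⟦reflected⟧} = {e₀, e₁, e₂, e₆, e₇, e₈, e₉}
⟦kite⟧ = {e₀, e₁, e₂, e₃, e₅, e₇, e₉, e₁₀}
… ∩ ⟦which e₆ reflected⟧ = {e₀, e₁, e₂, e₃, e₅, e₇, e₉, e₁₀} ∩ {e₀, e₁, e₂, e₆, e₇, e₈, e₉} = {e₀, e₁, e₂, e₇, e₉}
… ∩ ⟦red⟧ = {e₀, e₁, e₂, e₇, e₉} ∩ {e₀, e₁, e₅, e₇, e₈, e₉, e₁₀} = {e₀, e₁, e₇, e₉}
… ∩ ⟦metal⟧ = {e₀, e₁, e₇, e₉} ∩ {e₀, e₁, e₅, e₆, e₇, e₈, e₉, e₁₀} = {e₀, e₁, e₇, e₉}
So ⟦red metal kite which e₆ reflected⟧ = {e₀, e₁, e₇, e₉}.

{e₀, e₁, e₇, e₉}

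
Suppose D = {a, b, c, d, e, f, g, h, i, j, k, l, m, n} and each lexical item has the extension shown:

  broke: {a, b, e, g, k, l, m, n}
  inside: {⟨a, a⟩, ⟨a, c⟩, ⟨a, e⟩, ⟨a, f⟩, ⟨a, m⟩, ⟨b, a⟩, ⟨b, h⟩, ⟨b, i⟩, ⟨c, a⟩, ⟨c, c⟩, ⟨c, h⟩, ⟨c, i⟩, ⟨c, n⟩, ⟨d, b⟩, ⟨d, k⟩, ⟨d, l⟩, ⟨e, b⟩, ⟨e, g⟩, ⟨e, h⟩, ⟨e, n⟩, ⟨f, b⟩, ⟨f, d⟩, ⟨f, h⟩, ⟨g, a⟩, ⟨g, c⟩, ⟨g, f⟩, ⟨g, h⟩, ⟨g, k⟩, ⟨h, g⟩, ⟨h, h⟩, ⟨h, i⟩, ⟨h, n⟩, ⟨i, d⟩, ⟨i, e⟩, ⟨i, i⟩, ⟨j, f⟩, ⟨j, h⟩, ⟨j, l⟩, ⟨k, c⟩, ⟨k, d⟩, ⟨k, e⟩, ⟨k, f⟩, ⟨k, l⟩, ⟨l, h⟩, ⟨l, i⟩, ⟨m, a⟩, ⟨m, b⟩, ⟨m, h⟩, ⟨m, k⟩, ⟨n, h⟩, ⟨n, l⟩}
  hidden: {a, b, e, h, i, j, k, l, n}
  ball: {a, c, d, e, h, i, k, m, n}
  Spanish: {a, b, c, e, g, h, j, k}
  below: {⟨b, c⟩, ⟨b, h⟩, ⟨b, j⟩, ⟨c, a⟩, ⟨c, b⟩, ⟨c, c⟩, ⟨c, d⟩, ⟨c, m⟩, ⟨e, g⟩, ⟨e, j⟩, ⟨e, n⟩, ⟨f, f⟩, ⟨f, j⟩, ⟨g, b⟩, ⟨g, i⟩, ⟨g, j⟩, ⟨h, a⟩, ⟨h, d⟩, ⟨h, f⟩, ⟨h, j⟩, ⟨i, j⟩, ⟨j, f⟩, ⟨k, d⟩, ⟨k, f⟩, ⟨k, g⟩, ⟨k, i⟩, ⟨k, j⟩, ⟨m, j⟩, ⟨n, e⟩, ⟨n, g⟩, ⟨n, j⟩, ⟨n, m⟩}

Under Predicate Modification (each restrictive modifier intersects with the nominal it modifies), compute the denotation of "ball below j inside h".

⟦below j⟧ = {x : ⟨x, j⟩ ∈ ⟦below⟧} = {b, e, f, g, h, i, k, m, n}
⟦inside h⟧ = {x : ⟨x, h⟩ ∈ ⟦inside⟧} = {b, c, e, f, g, h, j, l, m, n}
⟦ball⟧ = {a, c, d, e, h, i, k, m, n}
… ∩ ⟦below j⟧ = {a, c, d, e, h, i, k, m, n} ∩ {b, e, f, g, h, i, k, m, n} = {e, h, i, k, m, n}
… ∩ ⟦inside h⟧ = {e, h, i, k, m, n} ∩ {b, c, e, f, g, h, j, l, m, n} = {e, h, m, n}
So ⟦ball below j inside h⟧ = {e, h, m, n}.

{e, h, m, n}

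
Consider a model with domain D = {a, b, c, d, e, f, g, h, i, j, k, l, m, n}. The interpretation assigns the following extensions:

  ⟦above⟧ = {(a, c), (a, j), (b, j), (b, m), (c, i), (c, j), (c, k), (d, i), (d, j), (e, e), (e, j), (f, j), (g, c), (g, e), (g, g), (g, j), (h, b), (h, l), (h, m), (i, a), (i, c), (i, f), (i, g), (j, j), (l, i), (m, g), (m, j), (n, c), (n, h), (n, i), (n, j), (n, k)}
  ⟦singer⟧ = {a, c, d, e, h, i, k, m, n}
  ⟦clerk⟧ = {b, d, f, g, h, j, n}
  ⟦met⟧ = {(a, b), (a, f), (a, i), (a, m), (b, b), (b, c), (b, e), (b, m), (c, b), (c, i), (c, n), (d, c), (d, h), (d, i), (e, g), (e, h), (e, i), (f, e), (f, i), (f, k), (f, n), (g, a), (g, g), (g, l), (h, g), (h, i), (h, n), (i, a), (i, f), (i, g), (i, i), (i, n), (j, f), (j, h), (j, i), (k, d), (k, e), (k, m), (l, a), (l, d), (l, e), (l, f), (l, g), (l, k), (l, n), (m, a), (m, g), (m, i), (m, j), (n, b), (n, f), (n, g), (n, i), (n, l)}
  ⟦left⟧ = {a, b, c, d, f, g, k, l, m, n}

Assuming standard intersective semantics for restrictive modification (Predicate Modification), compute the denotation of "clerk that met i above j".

{d, f, j, n}

⟦that met i⟧ = {x : ⟨x, i⟩ ∈ ⟦met⟧} = {a, c, d, e, f, h, i, j, m, n}
⟦above j⟧ = {x : ⟨x, j⟩ ∈ ⟦above⟧} = {a, b, c, d, e, f, g, j, m, n}
⟦clerk⟧ = {b, d, f, g, h, j, n}
… ∩ ⟦that met i⟧ = {b, d, f, g, h, j, n} ∩ {a, c, d, e, f, h, i, j, m, n} = {d, f, h, j, n}
… ∩ ⟦above j⟧ = {d, f, h, j, n} ∩ {a, b, c, d, e, f, g, j, m, n} = {d, f, j, n}
So ⟦clerk that met i above j⟧ = {d, f, j, n}.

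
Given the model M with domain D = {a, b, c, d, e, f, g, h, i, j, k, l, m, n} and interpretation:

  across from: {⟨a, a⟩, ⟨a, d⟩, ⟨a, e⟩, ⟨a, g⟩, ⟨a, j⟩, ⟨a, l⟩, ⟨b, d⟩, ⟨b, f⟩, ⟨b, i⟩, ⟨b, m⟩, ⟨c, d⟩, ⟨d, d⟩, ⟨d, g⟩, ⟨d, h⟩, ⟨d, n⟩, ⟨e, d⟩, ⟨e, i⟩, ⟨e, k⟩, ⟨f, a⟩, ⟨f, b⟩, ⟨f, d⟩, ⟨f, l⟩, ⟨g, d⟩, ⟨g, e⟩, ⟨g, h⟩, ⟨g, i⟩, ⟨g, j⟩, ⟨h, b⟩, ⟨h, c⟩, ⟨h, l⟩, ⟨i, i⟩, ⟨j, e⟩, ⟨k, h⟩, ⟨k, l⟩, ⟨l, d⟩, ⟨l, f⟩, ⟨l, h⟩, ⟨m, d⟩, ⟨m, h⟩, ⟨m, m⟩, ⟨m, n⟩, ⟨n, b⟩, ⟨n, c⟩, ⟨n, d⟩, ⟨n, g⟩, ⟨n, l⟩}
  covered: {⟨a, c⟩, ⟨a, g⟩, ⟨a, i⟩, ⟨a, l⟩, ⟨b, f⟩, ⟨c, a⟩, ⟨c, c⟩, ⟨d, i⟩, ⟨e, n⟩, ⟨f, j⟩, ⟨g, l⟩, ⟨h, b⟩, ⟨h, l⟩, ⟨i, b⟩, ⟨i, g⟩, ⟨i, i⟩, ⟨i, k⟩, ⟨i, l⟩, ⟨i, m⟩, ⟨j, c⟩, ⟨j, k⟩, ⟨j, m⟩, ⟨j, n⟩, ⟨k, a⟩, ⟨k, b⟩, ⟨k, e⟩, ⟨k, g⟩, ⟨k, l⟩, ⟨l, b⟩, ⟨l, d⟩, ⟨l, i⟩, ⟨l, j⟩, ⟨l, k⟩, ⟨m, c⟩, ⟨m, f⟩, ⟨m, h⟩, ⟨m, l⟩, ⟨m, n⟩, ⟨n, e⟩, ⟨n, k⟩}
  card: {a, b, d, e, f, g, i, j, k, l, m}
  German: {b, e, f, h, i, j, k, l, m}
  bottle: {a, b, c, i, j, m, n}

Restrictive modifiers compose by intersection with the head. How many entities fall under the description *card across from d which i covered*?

4

⟦across from d⟧ = {x : ⟨x, d⟩ ∈ ⟦across from⟧} = {a, b, c, d, e, f, g, l, m, n}
⟦which i covered⟧ = {x : ⟨i, x⟩ ∈ ⟦covered⟧} = {b, g, i, k, l, m}
⟦card⟧ = {a, b, d, e, f, g, i, j, k, l, m}
… ∩ ⟦across from d⟧ = {a, b, d, e, f, g, i, j, k, l, m} ∩ {a, b, c, d, e, f, g, l, m, n} = {a, b, d, e, f, g, l, m}
… ∩ ⟦which i covered⟧ = {a, b, d, e, f, g, l, m} ∩ {b, g, i, k, l, m} = {b, g, l, m}
⟦card across from d which i covered⟧ = {b, g, l, m}, so the cardinality is 4.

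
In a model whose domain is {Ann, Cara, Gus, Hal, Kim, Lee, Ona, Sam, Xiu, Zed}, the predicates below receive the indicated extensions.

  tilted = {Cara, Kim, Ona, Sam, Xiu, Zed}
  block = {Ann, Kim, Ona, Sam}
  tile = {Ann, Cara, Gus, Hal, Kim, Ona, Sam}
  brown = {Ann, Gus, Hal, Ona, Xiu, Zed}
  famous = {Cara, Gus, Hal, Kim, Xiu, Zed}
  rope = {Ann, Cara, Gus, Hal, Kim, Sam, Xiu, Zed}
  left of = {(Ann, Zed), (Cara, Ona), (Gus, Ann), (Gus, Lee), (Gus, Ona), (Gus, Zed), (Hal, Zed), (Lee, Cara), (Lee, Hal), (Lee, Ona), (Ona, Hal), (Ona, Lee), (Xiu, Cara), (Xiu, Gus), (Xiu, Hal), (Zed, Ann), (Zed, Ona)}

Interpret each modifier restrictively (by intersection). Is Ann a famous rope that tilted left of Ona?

⟦that tilted⟧ = ⟦tilted⟧ = {Cara, Kim, Ona, Sam, Xiu, Zed}
⟦left of Ona⟧ = {x : ⟨x, Ona⟩ ∈ ⟦left of⟧} = {Cara, Gus, Lee, Zed}
⟦rope⟧ = {Ann, Cara, Gus, Hal, Kim, Sam, Xiu, Zed}
… ∩ ⟦that tilted⟧ = {Ann, Cara, Gus, Hal, Kim, Sam, Xiu, Zed} ∩ {Cara, Kim, Ona, Sam, Xiu, Zed} = {Cara, Kim, Sam, Xiu, Zed}
… ∩ ⟦left of Ona⟧ = {Cara, Kim, Sam, Xiu, Zed} ∩ {Cara, Gus, Lee, Zed} = {Cara, Zed}
… ∩ ⟦famous⟧ = {Cara, Zed} ∩ {Cara, Gus, Hal, Kim, Xiu, Zed} = {Cara, Zed}
⟦famous rope that tilted left of Ona⟧ = {Cara, Zed}; Ann ∉ this set.

no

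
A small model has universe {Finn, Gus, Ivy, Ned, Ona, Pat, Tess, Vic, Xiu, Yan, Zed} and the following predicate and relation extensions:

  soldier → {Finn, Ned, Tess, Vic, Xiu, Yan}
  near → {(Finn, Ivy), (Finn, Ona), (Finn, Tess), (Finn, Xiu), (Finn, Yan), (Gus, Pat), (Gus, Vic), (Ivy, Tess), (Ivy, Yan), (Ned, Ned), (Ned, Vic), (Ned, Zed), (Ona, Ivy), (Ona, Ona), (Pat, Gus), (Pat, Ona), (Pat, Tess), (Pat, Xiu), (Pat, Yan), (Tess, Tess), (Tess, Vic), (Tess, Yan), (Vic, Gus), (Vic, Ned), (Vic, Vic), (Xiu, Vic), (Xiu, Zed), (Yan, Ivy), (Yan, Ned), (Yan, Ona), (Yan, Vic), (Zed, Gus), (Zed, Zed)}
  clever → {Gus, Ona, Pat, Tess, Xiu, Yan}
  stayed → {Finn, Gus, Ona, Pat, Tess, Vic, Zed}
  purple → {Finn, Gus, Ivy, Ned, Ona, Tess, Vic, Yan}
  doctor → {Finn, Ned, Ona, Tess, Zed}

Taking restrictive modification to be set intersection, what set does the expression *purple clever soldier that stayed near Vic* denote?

⟦that stayed⟧ = ⟦stayed⟧ = {Finn, Gus, Ona, Pat, Tess, Vic, Zed}
⟦near Vic⟧ = {x : ⟨x, Vic⟩ ∈ ⟦near⟧} = {Gus, Ned, Tess, Vic, Xiu, Yan}
⟦soldier⟧ = {Finn, Ned, Tess, Vic, Xiu, Yan}
… ∩ ⟦that stayed⟧ = {Finn, Ned, Tess, Vic, Xiu, Yan} ∩ {Finn, Gus, Ona, Pat, Tess, Vic, Zed} = {Finn, Tess, Vic}
… ∩ ⟦near Vic⟧ = {Finn, Tess, Vic} ∩ {Gus, Ned, Tess, Vic, Xiu, Yan} = {Tess, Vic}
… ∩ ⟦purple⟧ = {Tess, Vic} ∩ {Finn, Gus, Ivy, Ned, Ona, Tess, Vic, Yan} = {Tess, Vic}
… ∩ ⟦clever⟧ = {Tess, Vic} ∩ {Gus, Ona, Pat, Tess, Xiu, Yan} = {Tess}
So ⟦purple clever soldier that stayed near Vic⟧ = {Tess}.

{Tess}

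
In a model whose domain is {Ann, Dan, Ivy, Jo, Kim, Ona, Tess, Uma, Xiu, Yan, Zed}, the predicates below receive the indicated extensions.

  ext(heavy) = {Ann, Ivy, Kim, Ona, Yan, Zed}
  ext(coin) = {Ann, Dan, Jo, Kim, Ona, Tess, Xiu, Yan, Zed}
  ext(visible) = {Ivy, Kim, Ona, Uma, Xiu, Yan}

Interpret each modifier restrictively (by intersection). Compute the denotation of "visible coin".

⟦coin⟧ = {Ann, Dan, Jo, Kim, Ona, Tess, Xiu, Yan, Zed}
… ∩ ⟦visible⟧ = {Ann, Dan, Jo, Kim, Ona, Tess, Xiu, Yan, Zed} ∩ {Ivy, Kim, Ona, Uma, Xiu, Yan} = {Kim, Ona, Xiu, Yan}
So ⟦visible coin⟧ = {Kim, Ona, Xiu, Yan}.

{Kim, Ona, Xiu, Yan}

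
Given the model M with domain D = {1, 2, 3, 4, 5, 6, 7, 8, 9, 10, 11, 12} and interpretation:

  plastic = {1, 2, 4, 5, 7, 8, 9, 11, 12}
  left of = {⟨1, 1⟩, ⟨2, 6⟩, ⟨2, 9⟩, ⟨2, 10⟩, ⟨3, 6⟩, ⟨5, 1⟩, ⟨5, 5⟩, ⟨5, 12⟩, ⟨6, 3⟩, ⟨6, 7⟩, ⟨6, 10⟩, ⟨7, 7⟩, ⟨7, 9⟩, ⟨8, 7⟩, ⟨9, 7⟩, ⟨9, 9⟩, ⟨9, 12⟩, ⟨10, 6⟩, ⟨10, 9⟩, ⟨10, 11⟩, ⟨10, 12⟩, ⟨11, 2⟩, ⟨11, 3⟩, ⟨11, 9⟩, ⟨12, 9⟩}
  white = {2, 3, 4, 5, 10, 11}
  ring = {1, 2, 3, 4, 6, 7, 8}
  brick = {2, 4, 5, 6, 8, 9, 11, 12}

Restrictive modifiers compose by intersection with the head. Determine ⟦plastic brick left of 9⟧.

⟦left of 9⟧ = {x : ⟨x, 9⟩ ∈ ⟦left of⟧} = {2, 7, 9, 10, 11, 12}
⟦brick⟧ = {2, 4, 5, 6, 8, 9, 11, 12}
… ∩ ⟦left of 9⟧ = {2, 4, 5, 6, 8, 9, 11, 12} ∩ {2, 7, 9, 10, 11, 12} = {2, 9, 11, 12}
… ∩ ⟦plastic⟧ = {2, 9, 11, 12} ∩ {1, 2, 4, 5, 7, 8, 9, 11, 12} = {2, 9, 11, 12}
So ⟦plastic brick left of 9⟧ = {2, 9, 11, 12}.

{2, 9, 11, 12}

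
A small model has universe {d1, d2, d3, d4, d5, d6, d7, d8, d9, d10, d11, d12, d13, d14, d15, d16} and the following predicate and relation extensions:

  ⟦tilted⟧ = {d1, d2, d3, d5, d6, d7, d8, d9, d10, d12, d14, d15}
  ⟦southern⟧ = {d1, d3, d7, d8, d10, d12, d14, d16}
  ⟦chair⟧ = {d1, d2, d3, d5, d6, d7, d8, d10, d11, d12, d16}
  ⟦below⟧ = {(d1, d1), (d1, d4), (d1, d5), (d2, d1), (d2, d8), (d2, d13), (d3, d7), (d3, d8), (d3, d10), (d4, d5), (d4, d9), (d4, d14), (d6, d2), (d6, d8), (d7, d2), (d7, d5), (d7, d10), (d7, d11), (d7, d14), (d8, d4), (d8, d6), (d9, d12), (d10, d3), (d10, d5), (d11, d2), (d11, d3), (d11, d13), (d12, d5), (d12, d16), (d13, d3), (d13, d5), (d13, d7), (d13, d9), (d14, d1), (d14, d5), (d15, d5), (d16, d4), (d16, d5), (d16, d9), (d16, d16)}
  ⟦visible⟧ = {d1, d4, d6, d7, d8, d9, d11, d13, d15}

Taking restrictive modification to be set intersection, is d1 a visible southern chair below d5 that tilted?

yes

⟦below d5⟧ = {x : ⟨x, d5⟩ ∈ ⟦below⟧} = {d1, d4, d7, d10, d12, d13, d14, d15, d16}
⟦that tilted⟧ = ⟦tilted⟧ = {d1, d2, d3, d5, d6, d7, d8, d9, d10, d12, d14, d15}
⟦chair⟧ = {d1, d2, d3, d5, d6, d7, d8, d10, d11, d12, d16}
… ∩ ⟦below d5⟧ = {d1, d2, d3, d5, d6, d7, d8, d10, d11, d12, d16} ∩ {d1, d4, d7, d10, d12, d13, d14, d15, d16} = {d1, d7, d10, d12, d16}
… ∩ ⟦that tilted⟧ = {d1, d7, d10, d12, d16} ∩ {d1, d2, d3, d5, d6, d7, d8, d9, d10, d12, d14, d15} = {d1, d7, d10, d12}
… ∩ ⟦visible⟧ = {d1, d7, d10, d12} ∩ {d1, d4, d6, d7, d8, d9, d11, d13, d15} = {d1, d7}
… ∩ ⟦southern⟧ = {d1, d7} ∩ {d1, d3, d7, d8, d10, d12, d14, d16} = {d1, d7}
⟦visible southern chair below d5 that tilted⟧ = {d1, d7}; d1 ∈ this set.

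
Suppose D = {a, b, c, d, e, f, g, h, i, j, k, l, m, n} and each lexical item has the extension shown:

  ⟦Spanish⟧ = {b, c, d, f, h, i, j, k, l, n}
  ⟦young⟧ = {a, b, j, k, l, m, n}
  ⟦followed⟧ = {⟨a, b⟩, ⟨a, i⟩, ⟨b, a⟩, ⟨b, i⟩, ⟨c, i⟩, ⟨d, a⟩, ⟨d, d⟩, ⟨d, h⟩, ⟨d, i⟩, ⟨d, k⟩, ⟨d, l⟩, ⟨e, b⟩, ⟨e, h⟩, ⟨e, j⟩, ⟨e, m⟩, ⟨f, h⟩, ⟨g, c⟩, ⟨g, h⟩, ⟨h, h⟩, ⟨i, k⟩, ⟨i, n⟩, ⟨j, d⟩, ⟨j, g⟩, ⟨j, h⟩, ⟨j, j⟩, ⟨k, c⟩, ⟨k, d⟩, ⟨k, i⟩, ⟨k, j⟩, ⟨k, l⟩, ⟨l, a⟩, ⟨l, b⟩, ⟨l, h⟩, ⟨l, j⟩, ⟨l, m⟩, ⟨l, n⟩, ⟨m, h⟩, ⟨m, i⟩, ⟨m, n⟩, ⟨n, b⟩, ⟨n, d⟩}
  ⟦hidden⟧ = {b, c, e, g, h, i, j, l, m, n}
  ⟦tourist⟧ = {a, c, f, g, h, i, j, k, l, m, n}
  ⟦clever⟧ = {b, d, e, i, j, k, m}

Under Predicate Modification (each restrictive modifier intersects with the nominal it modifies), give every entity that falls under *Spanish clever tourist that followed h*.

{j}

⟦that followed h⟧ = {x : ⟨x, h⟩ ∈ ⟦followed⟧} = {d, e, f, g, h, j, l, m}
⟦tourist⟧ = {a, c, f, g, h, i, j, k, l, m, n}
… ∩ ⟦that followed h⟧ = {a, c, f, g, h, i, j, k, l, m, n} ∩ {d, e, f, g, h, j, l, m} = {f, g, h, j, l, m}
… ∩ ⟦Spanish⟧ = {f, g, h, j, l, m} ∩ {b, c, d, f, h, i, j, k, l, n} = {f, h, j, l}
… ∩ ⟦clever⟧ = {f, h, j, l} ∩ {b, d, e, i, j, k, m} = {j}
So ⟦Spanish clever tourist that followed h⟧ = {j}.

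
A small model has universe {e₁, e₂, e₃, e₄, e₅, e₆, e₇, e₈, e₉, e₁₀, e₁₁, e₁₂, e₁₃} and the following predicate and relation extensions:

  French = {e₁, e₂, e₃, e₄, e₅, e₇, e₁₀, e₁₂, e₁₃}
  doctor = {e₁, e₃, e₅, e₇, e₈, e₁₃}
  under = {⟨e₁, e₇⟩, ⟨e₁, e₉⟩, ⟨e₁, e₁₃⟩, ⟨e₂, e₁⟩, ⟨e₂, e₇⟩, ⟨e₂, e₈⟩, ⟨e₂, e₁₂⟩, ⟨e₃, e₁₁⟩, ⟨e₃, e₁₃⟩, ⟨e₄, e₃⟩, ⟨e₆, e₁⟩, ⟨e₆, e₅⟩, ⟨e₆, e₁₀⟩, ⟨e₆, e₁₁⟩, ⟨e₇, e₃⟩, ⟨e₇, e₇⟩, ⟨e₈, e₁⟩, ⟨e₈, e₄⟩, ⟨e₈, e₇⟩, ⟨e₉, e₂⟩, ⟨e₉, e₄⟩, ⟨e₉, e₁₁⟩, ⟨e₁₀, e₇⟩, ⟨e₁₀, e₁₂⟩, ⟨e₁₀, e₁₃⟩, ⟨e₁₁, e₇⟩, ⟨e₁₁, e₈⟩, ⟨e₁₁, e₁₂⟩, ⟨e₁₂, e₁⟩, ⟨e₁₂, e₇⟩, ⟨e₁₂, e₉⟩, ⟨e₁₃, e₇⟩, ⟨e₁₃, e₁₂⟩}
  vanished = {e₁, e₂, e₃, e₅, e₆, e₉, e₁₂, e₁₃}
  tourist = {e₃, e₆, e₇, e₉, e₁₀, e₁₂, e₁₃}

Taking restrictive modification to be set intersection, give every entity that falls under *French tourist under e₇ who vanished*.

⟦under e₇⟧ = {x : ⟨x, e₇⟩ ∈ ⟦under⟧} = {e₁, e₂, e₇, e₈, e₁₀, e₁₁, e₁₂, e₁₃}
⟦who vanished⟧ = ⟦vanished⟧ = {e₁, e₂, e₃, e₅, e₆, e₉, e₁₂, e₁₃}
⟦tourist⟧ = {e₃, e₆, e₇, e₉, e₁₀, e₁₂, e₁₃}
… ∩ ⟦under e₇⟧ = {e₃, e₆, e₇, e₉, e₁₀, e₁₂, e₁₃} ∩ {e₁, e₂, e₇, e₈, e₁₀, e₁₁, e₁₂, e₁₃} = {e₇, e₁₀, e₁₂, e₁₃}
… ∩ ⟦who vanished⟧ = {e₇, e₁₀, e₁₂, e₁₃} ∩ {e₁, e₂, e₃, e₅, e₆, e₉, e₁₂, e₁₃} = {e₁₂, e₁₃}
… ∩ ⟦French⟧ = {e₁₂, e₁₃} ∩ {e₁, e₂, e₃, e₄, e₅, e₇, e₁₀, e₁₂, e₁₃} = {e₁₂, e₁₃}
So ⟦French tourist under e₇ who vanished⟧ = {e₁₂, e₁₃}.

{e₁₂, e₁₃}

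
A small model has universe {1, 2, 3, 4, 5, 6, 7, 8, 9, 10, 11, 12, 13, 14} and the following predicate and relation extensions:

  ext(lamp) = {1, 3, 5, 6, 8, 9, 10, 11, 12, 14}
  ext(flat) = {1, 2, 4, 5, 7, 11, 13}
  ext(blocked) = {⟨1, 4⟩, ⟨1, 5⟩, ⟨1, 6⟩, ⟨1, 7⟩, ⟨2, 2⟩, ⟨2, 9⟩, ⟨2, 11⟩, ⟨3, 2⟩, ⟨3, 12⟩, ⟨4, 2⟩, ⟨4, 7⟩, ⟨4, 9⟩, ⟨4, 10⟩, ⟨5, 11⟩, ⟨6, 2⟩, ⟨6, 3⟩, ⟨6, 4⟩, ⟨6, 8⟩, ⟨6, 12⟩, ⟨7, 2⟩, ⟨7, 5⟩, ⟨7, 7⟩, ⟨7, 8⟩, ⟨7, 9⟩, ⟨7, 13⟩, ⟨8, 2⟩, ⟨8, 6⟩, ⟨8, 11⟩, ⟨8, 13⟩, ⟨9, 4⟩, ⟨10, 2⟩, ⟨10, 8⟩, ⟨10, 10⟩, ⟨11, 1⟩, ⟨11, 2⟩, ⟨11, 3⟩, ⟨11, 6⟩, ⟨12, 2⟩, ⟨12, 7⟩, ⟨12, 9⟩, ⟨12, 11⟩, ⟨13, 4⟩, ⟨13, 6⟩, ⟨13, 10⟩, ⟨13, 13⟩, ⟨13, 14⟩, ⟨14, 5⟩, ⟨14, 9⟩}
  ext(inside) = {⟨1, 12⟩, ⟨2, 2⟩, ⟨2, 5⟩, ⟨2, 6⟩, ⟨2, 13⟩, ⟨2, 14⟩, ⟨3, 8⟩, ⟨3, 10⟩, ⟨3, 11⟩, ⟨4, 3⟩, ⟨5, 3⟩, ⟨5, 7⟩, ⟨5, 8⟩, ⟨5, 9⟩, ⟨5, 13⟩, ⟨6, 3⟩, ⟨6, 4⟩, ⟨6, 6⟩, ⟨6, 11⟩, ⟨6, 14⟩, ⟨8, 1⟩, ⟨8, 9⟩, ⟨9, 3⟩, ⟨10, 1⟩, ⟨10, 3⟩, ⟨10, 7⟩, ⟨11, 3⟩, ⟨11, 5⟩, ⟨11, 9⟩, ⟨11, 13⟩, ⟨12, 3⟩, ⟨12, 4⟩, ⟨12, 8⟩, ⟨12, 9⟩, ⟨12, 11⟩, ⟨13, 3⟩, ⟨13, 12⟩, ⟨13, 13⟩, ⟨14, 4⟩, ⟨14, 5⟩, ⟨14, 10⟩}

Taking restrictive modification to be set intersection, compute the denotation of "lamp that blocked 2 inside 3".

⟦that blocked 2⟧ = {x : ⟨x, 2⟩ ∈ ⟦blocked⟧} = {2, 3, 4, 6, 7, 8, 10, 11, 12}
⟦inside 3⟧ = {x : ⟨x, 3⟩ ∈ ⟦inside⟧} = {4, 5, 6, 9, 10, 11, 12, 13}
⟦lamp⟧ = {1, 3, 5, 6, 8, 9, 10, 11, 12, 14}
… ∩ ⟦that blocked 2⟧ = {1, 3, 5, 6, 8, 9, 10, 11, 12, 14} ∩ {2, 3, 4, 6, 7, 8, 10, 11, 12} = {3, 6, 8, 10, 11, 12}
… ∩ ⟦inside 3⟧ = {3, 6, 8, 10, 11, 12} ∩ {4, 5, 6, 9, 10, 11, 12, 13} = {6, 10, 11, 12}
So ⟦lamp that blocked 2 inside 3⟧ = {6, 10, 11, 12}.

{6, 10, 11, 12}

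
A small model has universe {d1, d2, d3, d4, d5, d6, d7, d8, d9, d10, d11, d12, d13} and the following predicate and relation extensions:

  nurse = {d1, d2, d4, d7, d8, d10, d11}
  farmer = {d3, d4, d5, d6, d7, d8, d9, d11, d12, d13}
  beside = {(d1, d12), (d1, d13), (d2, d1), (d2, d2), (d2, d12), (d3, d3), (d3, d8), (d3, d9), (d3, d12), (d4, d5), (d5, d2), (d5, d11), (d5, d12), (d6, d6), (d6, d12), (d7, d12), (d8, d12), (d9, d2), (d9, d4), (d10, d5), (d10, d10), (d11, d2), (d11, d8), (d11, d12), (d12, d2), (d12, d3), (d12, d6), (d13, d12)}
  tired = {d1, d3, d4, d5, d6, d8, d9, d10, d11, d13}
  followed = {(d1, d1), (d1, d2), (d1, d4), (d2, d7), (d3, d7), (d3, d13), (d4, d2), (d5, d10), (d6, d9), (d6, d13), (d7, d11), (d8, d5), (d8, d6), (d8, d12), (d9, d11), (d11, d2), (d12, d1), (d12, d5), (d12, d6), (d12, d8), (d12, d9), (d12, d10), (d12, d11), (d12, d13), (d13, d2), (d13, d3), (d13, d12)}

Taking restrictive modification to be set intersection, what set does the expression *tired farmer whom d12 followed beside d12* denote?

{d5, d6, d8, d11, d13}

⟦whom d12 followed⟧ = {x : ⟨d12, x⟩ ∈ ⟦followed⟧} = {d1, d5, d6, d8, d9, d10, d11, d13}
⟦beside d12⟧ = {x : ⟨x, d12⟩ ∈ ⟦beside⟧} = {d1, d2, d3, d5, d6, d7, d8, d11, d13}
⟦farmer⟧ = {d3, d4, d5, d6, d7, d8, d9, d11, d12, d13}
… ∩ ⟦whom d12 followed⟧ = {d3, d4, d5, d6, d7, d8, d9, d11, d12, d13} ∩ {d1, d5, d6, d8, d9, d10, d11, d13} = {d5, d6, d8, d9, d11, d13}
… ∩ ⟦beside d12⟧ = {d5, d6, d8, d9, d11, d13} ∩ {d1, d2, d3, d5, d6, d7, d8, d11, d13} = {d5, d6, d8, d11, d13}
… ∩ ⟦tired⟧ = {d5, d6, d8, d11, d13} ∩ {d1, d3, d4, d5, d6, d8, d9, d10, d11, d13} = {d5, d6, d8, d11, d13}
So ⟦tired farmer whom d12 followed beside d12⟧ = {d5, d6, d8, d11, d13}.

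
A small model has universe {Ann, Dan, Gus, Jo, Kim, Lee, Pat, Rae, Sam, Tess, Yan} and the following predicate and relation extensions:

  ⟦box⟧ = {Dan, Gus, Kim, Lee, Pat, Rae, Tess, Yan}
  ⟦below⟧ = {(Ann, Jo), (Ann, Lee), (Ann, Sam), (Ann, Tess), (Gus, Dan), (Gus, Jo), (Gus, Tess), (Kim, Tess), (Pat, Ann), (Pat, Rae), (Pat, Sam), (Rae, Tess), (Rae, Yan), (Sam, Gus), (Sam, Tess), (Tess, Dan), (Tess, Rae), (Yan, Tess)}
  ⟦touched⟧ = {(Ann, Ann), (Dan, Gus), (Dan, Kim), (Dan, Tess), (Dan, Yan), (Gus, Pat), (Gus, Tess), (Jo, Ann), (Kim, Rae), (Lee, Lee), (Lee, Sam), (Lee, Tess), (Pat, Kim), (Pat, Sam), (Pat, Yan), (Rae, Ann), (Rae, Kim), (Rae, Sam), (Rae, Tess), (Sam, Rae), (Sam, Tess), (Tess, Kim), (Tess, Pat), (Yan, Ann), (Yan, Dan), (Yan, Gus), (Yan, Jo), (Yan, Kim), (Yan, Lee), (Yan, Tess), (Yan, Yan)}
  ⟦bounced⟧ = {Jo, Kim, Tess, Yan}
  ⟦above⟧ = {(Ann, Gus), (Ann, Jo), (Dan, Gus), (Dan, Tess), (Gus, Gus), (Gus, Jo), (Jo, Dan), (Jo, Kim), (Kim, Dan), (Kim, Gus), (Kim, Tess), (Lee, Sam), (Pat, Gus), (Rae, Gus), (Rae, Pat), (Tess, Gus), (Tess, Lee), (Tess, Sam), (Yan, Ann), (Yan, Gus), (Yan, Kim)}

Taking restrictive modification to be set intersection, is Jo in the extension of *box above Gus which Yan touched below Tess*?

no

⟦above Gus⟧ = {x : ⟨x, Gus⟩ ∈ ⟦above⟧} = {Ann, Dan, Gus, Kim, Pat, Rae, Tess, Yan}
⟦which Yan touched⟧ = {x : ⟨Yan, x⟩ ∈ ⟦touched⟧} = {Ann, Dan, Gus, Jo, Kim, Lee, Tess, Yan}
⟦below Tess⟧ = {x : ⟨x, Tess⟩ ∈ ⟦below⟧} = {Ann, Gus, Kim, Rae, Sam, Yan}
⟦box⟧ = {Dan, Gus, Kim, Lee, Pat, Rae, Tess, Yan}
… ∩ ⟦above Gus⟧ = {Dan, Gus, Kim, Lee, Pat, Rae, Tess, Yan} ∩ {Ann, Dan, Gus, Kim, Pat, Rae, Tess, Yan} = {Dan, Gus, Kim, Pat, Rae, Tess, Yan}
… ∩ ⟦which Yan touched⟧ = {Dan, Gus, Kim, Pat, Rae, Tess, Yan} ∩ {Ann, Dan, Gus, Jo, Kim, Lee, Tess, Yan} = {Dan, Gus, Kim, Tess, Yan}
… ∩ ⟦below Tess⟧ = {Dan, Gus, Kim, Tess, Yan} ∩ {Ann, Gus, Kim, Rae, Sam, Yan} = {Gus, Kim, Yan}
⟦box above Gus which Yan touched below Tess⟧ = {Gus, Kim, Yan}; Jo ∉ this set.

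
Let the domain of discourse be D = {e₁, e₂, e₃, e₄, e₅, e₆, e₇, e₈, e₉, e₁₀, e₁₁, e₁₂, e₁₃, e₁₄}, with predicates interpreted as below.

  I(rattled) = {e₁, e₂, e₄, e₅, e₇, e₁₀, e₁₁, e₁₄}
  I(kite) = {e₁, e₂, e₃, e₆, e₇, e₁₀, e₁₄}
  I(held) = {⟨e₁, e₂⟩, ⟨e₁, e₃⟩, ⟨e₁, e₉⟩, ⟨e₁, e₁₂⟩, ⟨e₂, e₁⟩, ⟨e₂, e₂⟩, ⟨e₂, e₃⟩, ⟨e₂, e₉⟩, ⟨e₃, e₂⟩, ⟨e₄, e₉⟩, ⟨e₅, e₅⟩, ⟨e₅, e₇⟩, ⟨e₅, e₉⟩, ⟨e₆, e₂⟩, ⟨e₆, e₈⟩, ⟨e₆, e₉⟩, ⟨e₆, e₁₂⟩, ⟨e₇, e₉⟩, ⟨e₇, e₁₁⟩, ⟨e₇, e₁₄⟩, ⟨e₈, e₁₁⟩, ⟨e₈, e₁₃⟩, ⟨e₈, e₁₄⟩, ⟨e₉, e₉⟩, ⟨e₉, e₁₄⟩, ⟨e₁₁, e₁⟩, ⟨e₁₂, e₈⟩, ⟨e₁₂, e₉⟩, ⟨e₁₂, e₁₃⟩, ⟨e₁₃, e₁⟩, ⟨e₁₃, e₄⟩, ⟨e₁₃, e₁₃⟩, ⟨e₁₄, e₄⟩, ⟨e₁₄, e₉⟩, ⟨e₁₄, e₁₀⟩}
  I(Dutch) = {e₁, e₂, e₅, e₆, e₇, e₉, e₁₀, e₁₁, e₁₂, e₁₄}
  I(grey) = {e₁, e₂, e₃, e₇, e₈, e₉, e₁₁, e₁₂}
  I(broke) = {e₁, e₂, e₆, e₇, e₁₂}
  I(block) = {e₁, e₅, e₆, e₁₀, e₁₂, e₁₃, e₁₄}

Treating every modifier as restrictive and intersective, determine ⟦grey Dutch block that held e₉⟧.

⟦that held e₉⟧ = {x : ⟨x, e₉⟩ ∈ ⟦held⟧} = {e₁, e₂, e₄, e₅, e₆, e₇, e₉, e₁₂, e₁₄}
⟦block⟧ = {e₁, e₅, e₆, e₁₀, e₁₂, e₁₃, e₁₄}
… ∩ ⟦that held e₉⟧ = {e₁, e₅, e₆, e₁₀, e₁₂, e₁₃, e₁₄} ∩ {e₁, e₂, e₄, e₅, e₆, e₇, e₉, e₁₂, e₁₄} = {e₁, e₅, e₆, e₁₂, e₁₄}
… ∩ ⟦grey⟧ = {e₁, e₅, e₆, e₁₂, e₁₄} ∩ {e₁, e₂, e₃, e₇, e₈, e₉, e₁₁, e₁₂} = {e₁, e₁₂}
… ∩ ⟦Dutch⟧ = {e₁, e₁₂} ∩ {e₁, e₂, e₅, e₆, e₇, e₉, e₁₀, e₁₁, e₁₂, e₁₄} = {e₁, e₁₂}
So ⟦grey Dutch block that held e₉⟧ = {e₁, e₁₂}.

{e₁, e₁₂}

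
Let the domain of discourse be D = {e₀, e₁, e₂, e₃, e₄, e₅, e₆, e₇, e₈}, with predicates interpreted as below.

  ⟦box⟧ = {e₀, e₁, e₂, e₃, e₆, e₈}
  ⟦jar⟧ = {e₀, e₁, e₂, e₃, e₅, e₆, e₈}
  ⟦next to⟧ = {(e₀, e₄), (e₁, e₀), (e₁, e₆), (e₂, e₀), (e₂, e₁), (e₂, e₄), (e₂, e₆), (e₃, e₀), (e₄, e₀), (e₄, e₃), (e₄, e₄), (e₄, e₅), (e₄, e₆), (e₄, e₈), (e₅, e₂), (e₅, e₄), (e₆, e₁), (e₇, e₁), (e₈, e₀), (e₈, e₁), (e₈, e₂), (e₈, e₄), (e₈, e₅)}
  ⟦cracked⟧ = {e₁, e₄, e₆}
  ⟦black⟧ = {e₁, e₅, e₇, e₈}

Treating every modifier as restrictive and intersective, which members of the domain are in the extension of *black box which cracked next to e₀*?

{e₁}

⟦which cracked⟧ = ⟦cracked⟧ = {e₁, e₄, e₆}
⟦next to e₀⟧ = {x : ⟨x, e₀⟩ ∈ ⟦next to⟧} = {e₁, e₂, e₃, e₄, e₈}
⟦box⟧ = {e₀, e₁, e₂, e₃, e₆, e₈}
… ∩ ⟦which cracked⟧ = {e₀, e₁, e₂, e₃, e₆, e₈} ∩ {e₁, e₄, e₆} = {e₁, e₆}
… ∩ ⟦next to e₀⟧ = {e₁, e₆} ∩ {e₁, e₂, e₃, e₄, e₈} = {e₁}
… ∩ ⟦black⟧ = {e₁} ∩ {e₁, e₅, e₇, e₈} = {e₁}
So ⟦black box which cracked next to e₀⟧ = {e₁}.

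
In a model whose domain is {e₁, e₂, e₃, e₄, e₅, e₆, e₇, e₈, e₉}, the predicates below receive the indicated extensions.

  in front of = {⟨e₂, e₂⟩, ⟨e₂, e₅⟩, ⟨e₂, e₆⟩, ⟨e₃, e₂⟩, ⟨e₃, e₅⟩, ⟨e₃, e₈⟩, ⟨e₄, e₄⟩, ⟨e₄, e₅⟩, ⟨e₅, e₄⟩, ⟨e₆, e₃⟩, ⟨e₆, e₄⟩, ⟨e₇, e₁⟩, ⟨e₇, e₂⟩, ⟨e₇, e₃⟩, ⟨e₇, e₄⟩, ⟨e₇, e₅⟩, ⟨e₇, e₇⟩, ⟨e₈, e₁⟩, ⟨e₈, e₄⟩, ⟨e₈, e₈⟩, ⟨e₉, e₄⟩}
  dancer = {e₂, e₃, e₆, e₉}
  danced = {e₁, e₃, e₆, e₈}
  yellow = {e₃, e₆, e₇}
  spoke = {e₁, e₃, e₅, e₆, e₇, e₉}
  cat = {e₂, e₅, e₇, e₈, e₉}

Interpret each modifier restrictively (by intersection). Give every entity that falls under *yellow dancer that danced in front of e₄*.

{e₆}

⟦that danced⟧ = ⟦danced⟧ = {e₁, e₃, e₆, e₈}
⟦in front of e₄⟧ = {x : ⟨x, e₄⟩ ∈ ⟦in front of⟧} = {e₄, e₅, e₆, e₇, e₈, e₉}
⟦dancer⟧ = {e₂, e₃, e₆, e₉}
… ∩ ⟦that danced⟧ = {e₂, e₃, e₆, e₉} ∩ {e₁, e₃, e₆, e₈} = {e₃, e₆}
… ∩ ⟦in front of e₄⟧ = {e₃, e₆} ∩ {e₄, e₅, e₆, e₇, e₈, e₉} = {e₆}
… ∩ ⟦yellow⟧ = {e₆} ∩ {e₃, e₆, e₇} = {e₆}
So ⟦yellow dancer that danced in front of e₄⟧ = {e₆}.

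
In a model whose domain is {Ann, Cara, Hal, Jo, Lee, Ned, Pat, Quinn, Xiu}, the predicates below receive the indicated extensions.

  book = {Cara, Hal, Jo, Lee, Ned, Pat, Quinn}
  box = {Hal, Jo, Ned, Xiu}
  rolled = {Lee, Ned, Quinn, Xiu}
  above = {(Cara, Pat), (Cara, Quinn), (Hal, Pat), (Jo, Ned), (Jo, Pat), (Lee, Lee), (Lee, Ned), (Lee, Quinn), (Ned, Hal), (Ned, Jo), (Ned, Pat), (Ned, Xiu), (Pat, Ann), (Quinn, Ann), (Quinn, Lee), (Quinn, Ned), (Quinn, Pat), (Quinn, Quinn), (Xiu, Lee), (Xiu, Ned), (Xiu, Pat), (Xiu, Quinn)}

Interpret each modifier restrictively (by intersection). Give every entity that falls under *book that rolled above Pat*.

{Ned, Quinn}

⟦that rolled⟧ = ⟦rolled⟧ = {Lee, Ned, Quinn, Xiu}
⟦above Pat⟧ = {x : ⟨x, Pat⟩ ∈ ⟦above⟧} = {Cara, Hal, Jo, Ned, Quinn, Xiu}
⟦book⟧ = {Cara, Hal, Jo, Lee, Ned, Pat, Quinn}
… ∩ ⟦that rolled⟧ = {Cara, Hal, Jo, Lee, Ned, Pat, Quinn} ∩ {Lee, Ned, Quinn, Xiu} = {Lee, Ned, Quinn}
… ∩ ⟦above Pat⟧ = {Lee, Ned, Quinn} ∩ {Cara, Hal, Jo, Ned, Quinn, Xiu} = {Ned, Quinn}
So ⟦book that rolled above Pat⟧ = {Ned, Quinn}.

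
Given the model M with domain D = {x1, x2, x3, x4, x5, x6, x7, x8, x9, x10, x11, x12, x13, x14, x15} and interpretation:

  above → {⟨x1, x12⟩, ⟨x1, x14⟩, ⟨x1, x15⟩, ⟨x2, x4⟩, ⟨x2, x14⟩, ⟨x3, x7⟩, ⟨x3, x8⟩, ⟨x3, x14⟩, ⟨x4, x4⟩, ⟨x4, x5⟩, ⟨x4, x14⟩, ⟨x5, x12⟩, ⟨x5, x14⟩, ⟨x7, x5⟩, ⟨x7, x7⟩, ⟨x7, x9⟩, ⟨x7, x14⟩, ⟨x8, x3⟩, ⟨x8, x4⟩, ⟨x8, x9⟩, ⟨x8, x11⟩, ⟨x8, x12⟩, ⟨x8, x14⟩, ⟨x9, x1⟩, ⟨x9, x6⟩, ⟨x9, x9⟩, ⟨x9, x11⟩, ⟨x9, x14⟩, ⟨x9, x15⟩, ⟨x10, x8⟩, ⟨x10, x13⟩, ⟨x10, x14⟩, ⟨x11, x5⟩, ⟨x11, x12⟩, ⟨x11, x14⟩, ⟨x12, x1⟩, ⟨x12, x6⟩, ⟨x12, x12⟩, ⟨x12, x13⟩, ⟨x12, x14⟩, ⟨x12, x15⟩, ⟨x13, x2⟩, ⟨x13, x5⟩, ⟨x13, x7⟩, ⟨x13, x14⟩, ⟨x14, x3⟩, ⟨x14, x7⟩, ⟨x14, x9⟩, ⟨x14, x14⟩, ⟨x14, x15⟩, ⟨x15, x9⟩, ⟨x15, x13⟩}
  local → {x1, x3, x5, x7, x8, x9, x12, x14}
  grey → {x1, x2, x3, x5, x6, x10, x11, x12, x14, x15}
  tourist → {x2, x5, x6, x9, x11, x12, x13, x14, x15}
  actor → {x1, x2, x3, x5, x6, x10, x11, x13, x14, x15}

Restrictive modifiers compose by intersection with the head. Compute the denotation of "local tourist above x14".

{x5, x9, x12, x14}

⟦above x14⟧ = {x : ⟨x, x14⟩ ∈ ⟦above⟧} = {x1, x2, x3, x4, x5, x7, x8, x9, x10, x11, x12, x13, x14}
⟦tourist⟧ = {x2, x5, x6, x9, x11, x12, x13, x14, x15}
… ∩ ⟦above x14⟧ = {x2, x5, x6, x9, x11, x12, x13, x14, x15} ∩ {x1, x2, x3, x4, x5, x7, x8, x9, x10, x11, x12, x13, x14} = {x2, x5, x9, x11, x12, x13, x14}
… ∩ ⟦local⟧ = {x2, x5, x9, x11, x12, x13, x14} ∩ {x1, x3, x5, x7, x8, x9, x12, x14} = {x5, x9, x12, x14}
So ⟦local tourist above x14⟧ = {x5, x9, x12, x14}.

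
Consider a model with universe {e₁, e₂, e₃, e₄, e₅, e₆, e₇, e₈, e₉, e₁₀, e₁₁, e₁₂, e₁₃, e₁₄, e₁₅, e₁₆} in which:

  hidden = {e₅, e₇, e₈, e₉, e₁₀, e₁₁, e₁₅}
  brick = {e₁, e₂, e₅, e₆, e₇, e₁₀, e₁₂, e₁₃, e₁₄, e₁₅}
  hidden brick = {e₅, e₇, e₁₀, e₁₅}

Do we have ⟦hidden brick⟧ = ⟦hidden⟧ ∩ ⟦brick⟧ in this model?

yes

⟦hidden⟧ ∩ ⟦brick⟧ = {e₅, e₇, e₈, e₉, e₁₀, e₁₁, e₁₅} ∩ {e₁, e₂, e₅, e₆, e₇, e₁₀, e₁₂, e₁₃, e₁₄, e₁₅} = {e₅, e₇, e₁₀, e₁₅}
Observed ⟦hidden brick⟧ = {e₅, e₇, e₁₀, e₁₅}.
These coincide, so the modifier is intersective here.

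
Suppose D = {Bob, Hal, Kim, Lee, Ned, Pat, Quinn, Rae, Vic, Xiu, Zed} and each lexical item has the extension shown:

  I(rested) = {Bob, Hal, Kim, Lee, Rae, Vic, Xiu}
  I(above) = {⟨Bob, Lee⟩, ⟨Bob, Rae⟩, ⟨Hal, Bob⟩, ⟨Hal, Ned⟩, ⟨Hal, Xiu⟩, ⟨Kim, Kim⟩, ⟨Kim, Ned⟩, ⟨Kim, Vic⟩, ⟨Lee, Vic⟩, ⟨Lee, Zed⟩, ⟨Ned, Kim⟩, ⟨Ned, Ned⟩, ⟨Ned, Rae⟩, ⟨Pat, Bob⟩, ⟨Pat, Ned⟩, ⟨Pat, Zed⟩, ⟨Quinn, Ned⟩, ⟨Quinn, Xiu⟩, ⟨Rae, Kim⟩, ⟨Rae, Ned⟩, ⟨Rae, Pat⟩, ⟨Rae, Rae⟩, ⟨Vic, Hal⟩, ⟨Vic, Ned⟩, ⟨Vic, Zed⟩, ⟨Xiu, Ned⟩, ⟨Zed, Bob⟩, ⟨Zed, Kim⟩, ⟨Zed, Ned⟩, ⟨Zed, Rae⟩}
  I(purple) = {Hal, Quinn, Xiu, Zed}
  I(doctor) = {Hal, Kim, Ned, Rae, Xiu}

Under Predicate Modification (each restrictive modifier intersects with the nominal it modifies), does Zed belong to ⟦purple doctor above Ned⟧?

⟦above Ned⟧ = {x : ⟨x, Ned⟩ ∈ ⟦above⟧} = {Hal, Kim, Ned, Pat, Quinn, Rae, Vic, Xiu, Zed}
⟦doctor⟧ = {Hal, Kim, Ned, Rae, Xiu}
… ∩ ⟦above Ned⟧ = {Hal, Kim, Ned, Rae, Xiu} ∩ {Hal, Kim, Ned, Pat, Quinn, Rae, Vic, Xiu, Zed} = {Hal, Kim, Ned, Rae, Xiu}
… ∩ ⟦purple⟧ = {Hal, Kim, Ned, Rae, Xiu} ∩ {Hal, Quinn, Xiu, Zed} = {Hal, Xiu}
⟦purple doctor above Ned⟧ = {Hal, Xiu}; Zed ∉ this set.

no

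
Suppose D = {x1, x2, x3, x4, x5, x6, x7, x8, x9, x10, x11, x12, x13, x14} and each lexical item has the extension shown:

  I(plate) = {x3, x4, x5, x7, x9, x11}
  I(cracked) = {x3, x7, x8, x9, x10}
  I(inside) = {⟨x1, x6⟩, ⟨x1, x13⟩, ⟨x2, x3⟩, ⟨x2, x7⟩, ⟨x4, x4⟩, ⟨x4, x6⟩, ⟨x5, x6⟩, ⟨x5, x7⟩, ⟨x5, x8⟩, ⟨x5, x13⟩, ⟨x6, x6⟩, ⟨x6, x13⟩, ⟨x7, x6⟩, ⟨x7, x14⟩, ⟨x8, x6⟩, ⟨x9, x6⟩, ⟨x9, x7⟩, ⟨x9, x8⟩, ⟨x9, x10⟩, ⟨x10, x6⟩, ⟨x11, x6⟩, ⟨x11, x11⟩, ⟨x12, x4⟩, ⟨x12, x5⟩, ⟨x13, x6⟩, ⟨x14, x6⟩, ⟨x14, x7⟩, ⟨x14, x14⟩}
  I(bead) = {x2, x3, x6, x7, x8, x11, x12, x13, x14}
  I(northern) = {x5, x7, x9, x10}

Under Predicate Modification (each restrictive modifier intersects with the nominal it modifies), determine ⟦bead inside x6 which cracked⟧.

⟦inside x6⟧ = {x : ⟨x, x6⟩ ∈ ⟦inside⟧} = {x1, x4, x5, x6, x7, x8, x9, x10, x11, x13, x14}
⟦which cracked⟧ = ⟦cracked⟧ = {x3, x7, x8, x9, x10}
⟦bead⟧ = {x2, x3, x6, x7, x8, x11, x12, x13, x14}
… ∩ ⟦inside x6⟧ = {x2, x3, x6, x7, x8, x11, x12, x13, x14} ∩ {x1, x4, x5, x6, x7, x8, x9, x10, x11, x13, x14} = {x6, x7, x8, x11, x13, x14}
… ∩ ⟦which cracked⟧ = {x6, x7, x8, x11, x13, x14} ∩ {x3, x7, x8, x9, x10} = {x7, x8}
So ⟦bead inside x6 which cracked⟧ = {x7, x8}.

{x7, x8}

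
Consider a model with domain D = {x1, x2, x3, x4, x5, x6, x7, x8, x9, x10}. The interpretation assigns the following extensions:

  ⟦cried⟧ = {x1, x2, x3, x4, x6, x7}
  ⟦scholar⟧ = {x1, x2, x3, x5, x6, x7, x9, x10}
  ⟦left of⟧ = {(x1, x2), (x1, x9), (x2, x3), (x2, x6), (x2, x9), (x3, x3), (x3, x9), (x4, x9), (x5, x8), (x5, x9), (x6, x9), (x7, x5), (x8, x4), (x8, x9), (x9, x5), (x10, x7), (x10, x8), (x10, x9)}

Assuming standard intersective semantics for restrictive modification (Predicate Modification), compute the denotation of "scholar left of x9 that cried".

⟦left of x9⟧ = {x : ⟨x, x9⟩ ∈ ⟦left of⟧} = {x1, x2, x3, x4, x5, x6, x8, x10}
⟦that cried⟧ = ⟦cried⟧ = {x1, x2, x3, x4, x6, x7}
⟦scholar⟧ = {x1, x2, x3, x5, x6, x7, x9, x10}
… ∩ ⟦left of x9⟧ = {x1, x2, x3, x5, x6, x7, x9, x10} ∩ {x1, x2, x3, x4, x5, x6, x8, x10} = {x1, x2, x3, x5, x6, x10}
… ∩ ⟦that cried⟧ = {x1, x2, x3, x5, x6, x10} ∩ {x1, x2, x3, x4, x6, x7} = {x1, x2, x3, x6}
So ⟦scholar left of x9 that cried⟧ = {x1, x2, x3, x6}.

{x1, x2, x3, x6}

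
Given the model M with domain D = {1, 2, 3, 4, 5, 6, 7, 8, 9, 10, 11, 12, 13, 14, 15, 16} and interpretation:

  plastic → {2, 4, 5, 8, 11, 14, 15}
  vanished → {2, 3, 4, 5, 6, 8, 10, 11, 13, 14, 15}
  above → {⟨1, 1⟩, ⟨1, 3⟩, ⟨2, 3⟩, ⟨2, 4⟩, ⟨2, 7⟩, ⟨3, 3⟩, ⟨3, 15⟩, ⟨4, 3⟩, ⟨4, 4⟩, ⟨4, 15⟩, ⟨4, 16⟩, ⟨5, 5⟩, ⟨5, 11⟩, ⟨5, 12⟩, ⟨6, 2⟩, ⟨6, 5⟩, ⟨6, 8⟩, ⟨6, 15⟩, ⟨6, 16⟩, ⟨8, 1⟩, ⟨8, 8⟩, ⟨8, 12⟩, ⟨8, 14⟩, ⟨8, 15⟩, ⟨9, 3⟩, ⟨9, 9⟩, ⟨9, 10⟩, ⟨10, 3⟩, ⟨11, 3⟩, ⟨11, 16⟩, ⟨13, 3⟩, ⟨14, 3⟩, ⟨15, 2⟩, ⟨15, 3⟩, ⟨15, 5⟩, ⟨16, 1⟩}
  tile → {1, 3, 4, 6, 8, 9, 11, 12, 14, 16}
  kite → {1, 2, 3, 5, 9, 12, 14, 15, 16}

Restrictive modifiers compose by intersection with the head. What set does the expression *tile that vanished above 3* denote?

{3, 4, 11, 14}

⟦that vanished⟧ = ⟦vanished⟧ = {2, 3, 4, 5, 6, 8, 10, 11, 13, 14, 15}
⟦above 3⟧ = {x : ⟨x, 3⟩ ∈ ⟦above⟧} = {1, 2, 3, 4, 9, 10, 11, 13, 14, 15}
⟦tile⟧ = {1, 3, 4, 6, 8, 9, 11, 12, 14, 16}
… ∩ ⟦that vanished⟧ = {1, 3, 4, 6, 8, 9, 11, 12, 14, 16} ∩ {2, 3, 4, 5, 6, 8, 10, 11, 13, 14, 15} = {3, 4, 6, 8, 11, 14}
… ∩ ⟦above 3⟧ = {3, 4, 6, 8, 11, 14} ∩ {1, 2, 3, 4, 9, 10, 11, 13, 14, 15} = {3, 4, 11, 14}
So ⟦tile that vanished above 3⟧ = {3, 4, 11, 14}.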